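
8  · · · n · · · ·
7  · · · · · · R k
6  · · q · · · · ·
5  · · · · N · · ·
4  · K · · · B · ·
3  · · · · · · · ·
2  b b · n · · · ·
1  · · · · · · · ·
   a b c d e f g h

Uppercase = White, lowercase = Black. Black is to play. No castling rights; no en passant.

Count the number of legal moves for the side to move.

Black to move; king on h7.
In check: yes, from the white rook on g7.
Legal moves: Kh8, Kxg7.
Count: 2.

2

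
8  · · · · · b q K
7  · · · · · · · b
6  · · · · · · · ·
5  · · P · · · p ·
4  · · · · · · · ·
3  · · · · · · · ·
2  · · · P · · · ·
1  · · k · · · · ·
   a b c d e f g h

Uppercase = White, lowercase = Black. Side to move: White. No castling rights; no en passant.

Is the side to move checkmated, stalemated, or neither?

White to move; white king on h8.
In check: yes, from the black queen on g8.
King squares — g7: attacked by Bf8; h7: attacked by Qg8; g8: attacked by Bh7.
Legal moves for White: none.
In check with no legal moves → checkmate.

checkmate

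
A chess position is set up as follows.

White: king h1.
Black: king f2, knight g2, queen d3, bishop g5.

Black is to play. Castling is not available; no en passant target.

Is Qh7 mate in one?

yes

After Qh7: white king on h1; in check: yes, from the black queen on h7.
King squares — g1: attacked by Kf2; g2: attacked by Kf2; h2: attacked by Qh7.
White has no legal moves → checkmate.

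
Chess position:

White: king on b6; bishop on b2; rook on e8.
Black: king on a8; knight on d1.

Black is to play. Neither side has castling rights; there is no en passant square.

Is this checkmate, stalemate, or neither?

checkmate

Black to move; black king on a8.
In check: yes, from the white rook on e8.
King squares — a7: attacked by Kb6; b7: attacked by Kb6; b8: attacked by Re8.
Legal moves for Black: none.
In check with no legal moves → checkmate.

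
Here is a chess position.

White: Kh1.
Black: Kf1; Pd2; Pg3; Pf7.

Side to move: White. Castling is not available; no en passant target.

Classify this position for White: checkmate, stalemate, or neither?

White to move; white king on h1.
In check: no.
King squares — g1: attacked by Kf1; g2: attacked by Kf1; h2: attacked by Pg3.
Legal moves for White: none.
Not in check and no legal moves → stalemate.

stalemate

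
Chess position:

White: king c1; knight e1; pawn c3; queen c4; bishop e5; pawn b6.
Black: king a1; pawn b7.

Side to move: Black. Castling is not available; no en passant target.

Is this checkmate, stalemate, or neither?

Black to move; black king on a1.
In check: no.
King squares — b1: attacked by Kc1; a2: attacked by Qc4; b2: attacked by Kc1.
Legal moves for Black: none.
Not in check and no legal moves → stalemate.

stalemate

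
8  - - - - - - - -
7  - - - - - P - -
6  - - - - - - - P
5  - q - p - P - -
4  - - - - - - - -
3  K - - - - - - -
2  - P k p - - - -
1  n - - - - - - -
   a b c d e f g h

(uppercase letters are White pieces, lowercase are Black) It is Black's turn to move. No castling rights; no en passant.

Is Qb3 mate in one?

yes

After Qb3: white king on a3; in check: yes, from the black queen on b3.
King squares — a2: attacked by Qb3; b2: own pawn; b3: attacked by Na1; a4: attacked by Qb3; b4: attacked by Qb3.
White has no legal moves → checkmate.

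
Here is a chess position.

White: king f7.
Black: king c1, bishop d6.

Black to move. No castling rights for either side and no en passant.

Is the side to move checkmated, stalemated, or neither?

neither

Black to move; black king on c1.
In check: no.
Legal moves for Black: Bf8, Bb8, Be7, Bc7, Be5, Bc5, Bf4, Bb4, Bg3, Ba3, Bh2, Kd2, Kc2, Kb2, Kd1, Kb1.
Black has 16 legal moves and is not in check → neither.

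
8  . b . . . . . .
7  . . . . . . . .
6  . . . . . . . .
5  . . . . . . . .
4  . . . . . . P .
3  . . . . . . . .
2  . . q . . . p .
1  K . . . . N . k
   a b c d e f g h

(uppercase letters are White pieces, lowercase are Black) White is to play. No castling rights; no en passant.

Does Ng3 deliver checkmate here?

no

After Ng3: black king on h1; in check: yes, from the white knight on g3.
Black has 3 legal replies: Kh2, Kg1, Bxg3.
In check but a legal move exists → not checkmate.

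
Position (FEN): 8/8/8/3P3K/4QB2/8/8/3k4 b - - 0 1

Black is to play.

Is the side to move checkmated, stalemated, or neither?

Black to move; black king on d1.
In check: no.
King squares — c1: attacked by Bf4; e1: attacked by Qe4; c2: attacked by Qe4; d2: attacked by Bf4; e2: attacked by Qe4.
Legal moves for Black: none.
Not in check and no legal moves → stalemate.

stalemate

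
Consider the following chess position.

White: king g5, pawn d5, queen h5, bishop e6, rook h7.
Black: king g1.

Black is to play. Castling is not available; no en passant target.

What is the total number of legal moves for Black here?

3

Black to move; king on g1.
In check: no.
Legal moves: Kg2, Kf2, Kf1.
Count: 3.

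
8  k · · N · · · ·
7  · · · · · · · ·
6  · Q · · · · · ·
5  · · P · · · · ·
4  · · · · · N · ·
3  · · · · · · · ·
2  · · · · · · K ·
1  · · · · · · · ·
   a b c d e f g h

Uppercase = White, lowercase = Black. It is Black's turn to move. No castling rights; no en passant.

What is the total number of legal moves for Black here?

Black to move; king on a8.
In check: no.
Legal moves: none.
Count: 0.

0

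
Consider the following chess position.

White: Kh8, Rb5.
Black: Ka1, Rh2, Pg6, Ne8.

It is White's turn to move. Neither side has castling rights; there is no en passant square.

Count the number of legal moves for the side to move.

White to move; king on h8.
In check: yes, from the black rook on h2.
Legal moves: Kg8, Rh5.
Count: 2.

2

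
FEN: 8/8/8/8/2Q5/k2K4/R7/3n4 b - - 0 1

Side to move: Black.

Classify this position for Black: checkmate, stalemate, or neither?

Black to move; black king on a3.
In check: yes, from the white rook on a2.
King squares — a2: attacked by Qc4; b2: attacked by Ra2; b3: attacked by Qc4; a4: attacked by Ra2; b4: attacked by Qc4.
Legal moves for Black: none.
In check with no legal moves → checkmate.

checkmate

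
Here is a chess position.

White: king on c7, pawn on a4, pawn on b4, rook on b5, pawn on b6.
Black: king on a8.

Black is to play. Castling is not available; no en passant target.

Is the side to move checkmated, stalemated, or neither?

Black to move; black king on a8.
In check: no.
King squares — a7: attacked by Pb6; b7: attacked by Kc7; b8: attacked by Kc7.
Legal moves for Black: none.
Not in check and no legal moves → stalemate.

stalemate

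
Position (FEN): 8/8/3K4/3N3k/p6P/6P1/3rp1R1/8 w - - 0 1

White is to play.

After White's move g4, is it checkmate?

After g4: black king on h5; in check: yes, from the white pawn on g4.
Black has 3 legal replies: Kh6, Kg6, Kxh4.
In check but a legal move exists → not checkmate.

no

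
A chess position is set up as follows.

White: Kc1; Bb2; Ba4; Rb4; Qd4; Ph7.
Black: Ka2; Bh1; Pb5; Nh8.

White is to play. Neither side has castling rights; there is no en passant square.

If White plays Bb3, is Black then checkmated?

After Bb3: black king on a2; in check: yes, from the white bishop on b3.
King squares — a1: attacked by Bb2; b1: attacked by Kc1; b2: attacked by Kc1; a3: attacked by Bb2; b3: attacked by Rb4.
Black has no legal moves → checkmate.

yes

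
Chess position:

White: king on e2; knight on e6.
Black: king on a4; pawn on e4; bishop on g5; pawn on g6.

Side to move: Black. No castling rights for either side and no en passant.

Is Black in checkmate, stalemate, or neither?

Black to move; black king on a4.
In check: no.
Legal moves for Black: Bd8, Be7, Bh6, Bf6, Bh4, Bf4, Be3, Bd2, Bc1, Kb5, Ka5, Kb4, Kb3, Ka3, e3.
Black has 15 legal moves and is not in check → neither.

neither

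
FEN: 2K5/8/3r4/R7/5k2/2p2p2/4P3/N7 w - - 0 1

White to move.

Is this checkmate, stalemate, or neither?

White to move; white king on c8.
In check: no.
Legal moves for White include: Kb8, Kc7, Kb7, Ra8, Ra7, Ra6, Rh5, Rg5, Rf5+, Re5, Rd5, Rc5, Rb5, Ra4+, Ra3, Ra2, Nb3, Nc2, ... (list truncated; more exist).
White has legal moves and is not in check → neither.

neither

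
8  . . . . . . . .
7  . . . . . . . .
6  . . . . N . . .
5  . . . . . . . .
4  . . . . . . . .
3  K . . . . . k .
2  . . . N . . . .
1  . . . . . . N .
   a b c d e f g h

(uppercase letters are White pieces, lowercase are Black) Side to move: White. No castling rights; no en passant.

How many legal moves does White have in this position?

White to move; king on a3.
In check: no.
Legal moves: Nf8, Nd8, Ng7, Nc7, Ng5, Nc5, Nf4, Nd4, Kb4, Ka4, Kb3, Kb2, Ka2, Ne4+, Nc4, Ndf3, Nb3, Nf1+, Nb1, Nh3, Ngf3, Ne2+.
Count: 22.

22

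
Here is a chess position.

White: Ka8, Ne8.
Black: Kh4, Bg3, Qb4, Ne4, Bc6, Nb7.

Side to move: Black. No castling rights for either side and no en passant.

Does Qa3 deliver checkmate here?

yes

After Qa3: white king on a8; in check: yes, from the black queen on a3.
King squares — a7: attacked by Qa3; b7: attacked by Bc6; b8: attacked by Bg3.
White has no legal moves → checkmate.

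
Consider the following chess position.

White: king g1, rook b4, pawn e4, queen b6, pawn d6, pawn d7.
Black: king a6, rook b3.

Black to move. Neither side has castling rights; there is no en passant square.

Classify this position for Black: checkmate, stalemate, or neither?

checkmate

Black to move; black king on a6.
In check: yes, from the white queen on b6.
King squares — a5: attacked by Qb6; b5: attacked by Rb4; b6: attacked by Rb4; a7: attacked by Qb6; b7: attacked by Qb6.
Legal moves for Black: none.
In check with no legal moves → checkmate.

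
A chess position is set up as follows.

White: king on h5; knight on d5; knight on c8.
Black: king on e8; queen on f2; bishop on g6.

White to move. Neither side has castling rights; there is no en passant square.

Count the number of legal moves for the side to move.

White to move; king on h5.
In check: yes, from the black bishop on g6.
Legal moves: Kh6, Kxg6, Kg5, Kg4.
Count: 4.

4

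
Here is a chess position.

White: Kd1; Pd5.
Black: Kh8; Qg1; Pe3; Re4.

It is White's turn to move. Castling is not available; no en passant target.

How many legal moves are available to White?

2

White to move; king on d1.
In check: yes, from the black queen on g1.
Legal moves: Ke2, Kc2.
Count: 2.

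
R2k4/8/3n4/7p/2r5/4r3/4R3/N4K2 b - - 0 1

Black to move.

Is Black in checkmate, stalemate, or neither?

Black to move; black king on d8.
In check: yes, from the white rook on a8.
King squares — c7: available; d7: available; e7: available; c8: attacked by Ra8; e8: attacked by Ra8.
Legal moves for Black: Ke7, Kd7, Kc7, Nc8, Rc8.
Black is in check but has 5 legal moves → neither.

neither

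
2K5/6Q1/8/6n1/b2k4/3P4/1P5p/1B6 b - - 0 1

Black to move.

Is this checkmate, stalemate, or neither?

Black to move; black king on d4.
In check: yes, from the white queen on g7.
King squares — c3: attacked by Pb2; d3: attacked by Bb1; e3: available; c4: attacked by Pd3; e4: attacked by Pd3; c5: available; d5: available; e5: attacked by Qg7.
Legal moves for Black: Kd5, Kc5, Ke3.
Black is in check but has 3 legal moves → neither.

neither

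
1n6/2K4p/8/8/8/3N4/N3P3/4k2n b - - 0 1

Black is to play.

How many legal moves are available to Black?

Black to move; king on e1.
In check: yes, from the white knight on d3.
Legal moves: Kxe2, Kd2, Kf1, Kd1.
Count: 4.

4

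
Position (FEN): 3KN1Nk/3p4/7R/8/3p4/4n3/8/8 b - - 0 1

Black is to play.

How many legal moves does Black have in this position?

1

Black to move; king on h8.
In check: yes, from the white rook on h6.
Legal moves: Kxg8.
Count: 1.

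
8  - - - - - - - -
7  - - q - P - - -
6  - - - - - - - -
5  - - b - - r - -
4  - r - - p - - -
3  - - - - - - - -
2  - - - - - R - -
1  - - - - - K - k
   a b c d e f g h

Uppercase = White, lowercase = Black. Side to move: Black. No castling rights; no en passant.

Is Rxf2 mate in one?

After Rxf2: white king on f1; in check: yes, from the black rook on f2.
White has 1 legal reply: Ke1.
In check but a legal move exists → not checkmate.

no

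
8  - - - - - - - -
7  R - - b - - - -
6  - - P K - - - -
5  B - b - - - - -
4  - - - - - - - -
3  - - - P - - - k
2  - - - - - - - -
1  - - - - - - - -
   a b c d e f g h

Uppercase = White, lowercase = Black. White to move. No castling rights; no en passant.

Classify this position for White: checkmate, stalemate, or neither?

neither

White to move; white king on d6.
In check: yes, from the black bishop on c5.
Legal moves for White: Kxd7, Kc7, Ke5, Kd5, Kxc5.
White is in check but has 5 legal moves → neither.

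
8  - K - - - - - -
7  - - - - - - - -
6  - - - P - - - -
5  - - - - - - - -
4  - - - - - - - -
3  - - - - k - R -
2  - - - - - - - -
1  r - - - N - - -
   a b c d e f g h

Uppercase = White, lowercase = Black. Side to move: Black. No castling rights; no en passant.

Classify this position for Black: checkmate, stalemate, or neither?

neither

Black to move; black king on e3.
In check: yes, from the white rook on g3.
King squares — d2: available; e2: available; f2: available; d3: attacked by Ne1; f3: attacked by Ne1; d4: available; e4: available; f4: available.
Legal moves for Black: Kf4, Ke4, Kd4, Kf2, Ke2, Kd2.
Black is in check but has 6 legal moves → neither.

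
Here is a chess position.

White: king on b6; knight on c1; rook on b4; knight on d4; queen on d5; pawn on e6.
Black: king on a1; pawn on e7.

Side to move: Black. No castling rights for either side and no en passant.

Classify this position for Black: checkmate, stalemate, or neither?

Black to move; black king on a1.
In check: no.
King squares — b1: attacked by Rb4; a2: attacked by Nc1; b2: attacked by Rb4.
Legal moves for Black: none.
Not in check and no legal moves → stalemate.

stalemate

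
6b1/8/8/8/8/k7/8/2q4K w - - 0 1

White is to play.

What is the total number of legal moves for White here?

2

White to move; king on h1.
In check: yes, from the black queen on c1.
Legal moves: Kh2, Kg2.
Count: 2.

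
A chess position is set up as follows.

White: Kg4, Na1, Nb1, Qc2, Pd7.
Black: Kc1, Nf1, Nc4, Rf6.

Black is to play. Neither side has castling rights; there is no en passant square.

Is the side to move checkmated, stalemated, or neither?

Black to move; black king on c1.
In check: yes, from the white queen on c2.
King squares — b1: attacked by Qc2; d1: attacked by Qc2; b2: attacked by Qc2; c2: attacked by Na1; d2: attacked by Nb1.
Legal moves for Black: none.
In check with no legal moves → checkmate.

checkmate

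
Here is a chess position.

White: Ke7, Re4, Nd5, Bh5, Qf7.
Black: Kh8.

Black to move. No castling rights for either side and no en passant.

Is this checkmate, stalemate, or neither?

stalemate

Black to move; black king on h8.
In check: no.
King squares — g7: attacked by Qf7; h7: attacked by Qf7; g8: attacked by Qf7.
Legal moves for Black: none.
Not in check and no legal moves → stalemate.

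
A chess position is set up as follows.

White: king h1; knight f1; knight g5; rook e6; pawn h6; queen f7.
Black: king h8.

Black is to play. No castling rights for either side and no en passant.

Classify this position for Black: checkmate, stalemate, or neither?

Black to move; black king on h8.
In check: no.
King squares — g7: attacked by Ph6; h7: attacked by Ng5; g8: attacked by Qf7.
Legal moves for Black: none.
Not in check and no legal moves → stalemate.

stalemate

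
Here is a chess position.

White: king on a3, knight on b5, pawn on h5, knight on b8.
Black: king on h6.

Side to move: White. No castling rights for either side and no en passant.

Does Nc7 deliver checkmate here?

no

After Nc7: black king on h6; in check: no.
Black is not in check, so this cannot be checkmate.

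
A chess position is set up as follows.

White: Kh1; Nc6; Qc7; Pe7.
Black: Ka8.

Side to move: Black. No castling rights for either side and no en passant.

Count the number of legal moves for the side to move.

Black to move; king on a8.
In check: no.
Legal moves: none.
Count: 0.

0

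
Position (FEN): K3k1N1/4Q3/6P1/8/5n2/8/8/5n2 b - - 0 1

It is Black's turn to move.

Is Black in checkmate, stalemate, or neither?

Black to move; black king on e8.
In check: yes, from the white queen on e7.
King squares — d7: attacked by Qe7; e7: attacked by Ng8; f7: attacked by Pg6; d8: attacked by Qe7; f8: attacked by Qe7.
Legal moves for Black: none.
In check with no legal moves → checkmate.

checkmate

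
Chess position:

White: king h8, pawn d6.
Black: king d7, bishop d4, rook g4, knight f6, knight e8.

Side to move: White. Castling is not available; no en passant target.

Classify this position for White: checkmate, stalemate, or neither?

stalemate

White to move; white king on h8.
In check: no.
King squares — g7: attacked by Rg4; h7: attacked by Nf6; g8: attacked by Rg4.
Legal moves for White: none.
Not in check and no legal moves → stalemate.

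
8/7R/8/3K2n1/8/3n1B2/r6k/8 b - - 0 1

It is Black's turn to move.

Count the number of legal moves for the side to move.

Black to move; king on h2.
In check: yes, from the white rook on h7.
Legal moves: Kg3, Kg1, Nxh7, Nh3.
Count: 4.

4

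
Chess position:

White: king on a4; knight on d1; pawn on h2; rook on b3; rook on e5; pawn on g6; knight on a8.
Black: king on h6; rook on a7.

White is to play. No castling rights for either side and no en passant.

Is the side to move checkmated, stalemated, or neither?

White to move; white king on a4.
In check: yes, from the black rook on a7.
King squares — a3: attacked by Ra7; b3: own rook; b4: available; a5: attacked by Ra7; b5: available.
Legal moves for White: Kb5, Kb4, Ra5.
White is in check but has 3 legal moves → neither.

neither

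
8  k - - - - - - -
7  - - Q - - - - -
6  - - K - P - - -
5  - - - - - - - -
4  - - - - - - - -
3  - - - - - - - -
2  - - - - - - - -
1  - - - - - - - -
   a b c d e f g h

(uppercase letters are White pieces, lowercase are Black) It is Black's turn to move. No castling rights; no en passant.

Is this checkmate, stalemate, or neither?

Black to move; black king on a8.
In check: no.
King squares — a7: attacked by Qc7; b7: attacked by Kc6; b8: attacked by Qc7.
Legal moves for Black: none.
Not in check and no legal moves → stalemate.

stalemate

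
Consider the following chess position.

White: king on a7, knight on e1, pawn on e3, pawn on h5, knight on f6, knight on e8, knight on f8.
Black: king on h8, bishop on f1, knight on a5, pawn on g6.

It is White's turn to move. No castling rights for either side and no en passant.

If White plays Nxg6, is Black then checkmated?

yes

After Nxg6: black king on h8; in check: yes, from the white knight on g6.
King squares — g7: attacked by Ne8; h7: attacked by Nf6; g8: attacked by Nf6.
Black has no legal moves → checkmate.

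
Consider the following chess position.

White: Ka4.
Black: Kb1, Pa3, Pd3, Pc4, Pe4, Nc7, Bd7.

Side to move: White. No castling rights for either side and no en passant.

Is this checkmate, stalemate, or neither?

White to move; white king on a4.
In check: yes, from the black bishop on d7.
King squares — a3: available; b3: attacked by Pc4; b4: available; a5: available; b5: attacked by Nc7.
Legal moves for White: Ka5, Kb4, Kxa3.
White is in check but has 3 legal moves → neither.

neither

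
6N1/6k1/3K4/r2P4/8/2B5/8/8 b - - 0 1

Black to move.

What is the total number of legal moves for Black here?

Black to move; king on g7.
In check: yes, from the white bishop on c3.
Legal moves: Kxg8, Kf8, Kh7, Kf7, Kg6.
Count: 5.

5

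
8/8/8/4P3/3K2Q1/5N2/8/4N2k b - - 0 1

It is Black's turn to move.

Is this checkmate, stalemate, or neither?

stalemate

Black to move; black king on h1.
In check: no.
King squares — g1: attacked by Nf3; g2: attacked by Ne1; h2: attacked by Nf3.
Legal moves for Black: none.
Not in check and no legal moves → stalemate.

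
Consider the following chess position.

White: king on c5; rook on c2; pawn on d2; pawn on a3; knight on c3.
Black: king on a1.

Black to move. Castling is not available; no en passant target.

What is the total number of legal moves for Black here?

0

Black to move; king on a1.
In check: no.
Legal moves: none.
Count: 0.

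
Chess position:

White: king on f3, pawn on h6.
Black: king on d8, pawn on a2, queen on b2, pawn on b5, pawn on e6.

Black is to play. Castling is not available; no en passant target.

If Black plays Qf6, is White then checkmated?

After Qf6: white king on f3; in check: yes, from the black queen on f6.
White has 6 legal replies: Kg4, Ke4, Kg3, Ke3, Kg2, Ke2.
In check but a legal move exists → not checkmate.

no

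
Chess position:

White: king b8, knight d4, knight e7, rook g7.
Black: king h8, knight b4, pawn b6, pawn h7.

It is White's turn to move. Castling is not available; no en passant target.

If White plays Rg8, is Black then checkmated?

After Rg8: black king on h8; in check: yes, from the white rook on g8.
King squares — g7: attacked by Rg8; h7: own pawn; g8: attacked by Ne7.
Black has no legal moves → checkmate.

yes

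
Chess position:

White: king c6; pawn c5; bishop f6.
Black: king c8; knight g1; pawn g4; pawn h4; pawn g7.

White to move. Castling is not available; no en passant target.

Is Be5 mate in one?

After Be5: black king on c8; in check: no.
Black is not in check, so this cannot be checkmate.

no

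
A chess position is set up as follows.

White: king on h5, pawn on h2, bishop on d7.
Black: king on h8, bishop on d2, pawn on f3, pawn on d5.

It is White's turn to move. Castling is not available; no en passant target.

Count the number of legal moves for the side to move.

White to move; king on h5.
In check: no.
Legal moves: Be8, Bc8, Be6, Bc6, Bf5, Bb5, Bg4, Ba4, Bh3, Kg6, Kh4, Kg4, h3, h4.
Count: 14.

14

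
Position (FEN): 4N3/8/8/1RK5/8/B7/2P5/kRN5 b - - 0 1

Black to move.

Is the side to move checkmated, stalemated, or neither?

checkmate

Black to move; black king on a1.
In check: yes, from the white rook on b1.
King squares — b1: attacked by Rb5; a2: attacked by Nc1; b2: attacked by Rb1.
Legal moves for Black: none.
In check with no legal moves → checkmate.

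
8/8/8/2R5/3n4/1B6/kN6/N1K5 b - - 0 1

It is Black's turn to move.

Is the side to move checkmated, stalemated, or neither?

neither

Black to move; black king on a2.
In check: yes, from the white bishop on b3.
King squares — a1: available; b1: attacked by Kc1; b2: attacked by Kc1; a3: available; b3: attacked by Na1.
Legal moves for Black: Ka3, Kxa1, Nxb3+.
Black is in check but has 3 legal moves → neither.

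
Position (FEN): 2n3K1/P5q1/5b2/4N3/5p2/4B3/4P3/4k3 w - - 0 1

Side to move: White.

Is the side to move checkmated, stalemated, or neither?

White to move; white king on g8.
In check: yes, from the black queen on g7.
King squares — f7: attacked by Qg7; g7: attacked by Bf6; h7: attacked by Qg7; f8: attacked by Qg7; h8: attacked by Qg7.
Legal moves for White: none.
In check with no legal moves → checkmate.

checkmate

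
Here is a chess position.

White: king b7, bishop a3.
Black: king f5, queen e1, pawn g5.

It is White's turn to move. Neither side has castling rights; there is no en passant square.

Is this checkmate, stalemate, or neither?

White to move; white king on b7.
In check: no.
Legal moves for White: Kc8, Kb8, Ka8, Kc7, Ka7, Kc6, Kb6, Ka6, Bf8, Be7, Bd6, Bc5, Bb4, Bb2, Bc1.
White has 15 legal moves and is not in check → neither.

neither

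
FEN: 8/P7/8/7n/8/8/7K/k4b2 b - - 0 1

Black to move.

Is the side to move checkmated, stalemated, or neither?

neither

Black to move; black king on a1.
In check: no.
Legal moves for Black: Ng7, Nf6, Nf4, Ng3, Ba6, Bb5, Bc4, Bh3, Bd3, Bg2, Be2, Kb2, Ka2, Kb1.
Black has 14 legal moves and is not in check → neither.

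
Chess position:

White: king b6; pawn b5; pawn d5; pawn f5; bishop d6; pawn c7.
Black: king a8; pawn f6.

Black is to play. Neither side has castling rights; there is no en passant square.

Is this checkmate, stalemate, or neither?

Black to move; black king on a8.
In check: no.
King squares — a7: attacked by Kb6; b7: attacked by Kb6; b8: attacked by Pc7.
Legal moves for Black: none.
Not in check and no legal moves → stalemate.

stalemate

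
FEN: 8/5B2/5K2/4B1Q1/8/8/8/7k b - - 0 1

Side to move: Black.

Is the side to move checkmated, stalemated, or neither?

Black to move; black king on h1.
In check: no.
King squares — g1: attacked by Qg5; g2: attacked by Qg5; h2: attacked by Be5.
Legal moves for Black: none.
Not in check and no legal moves → stalemate.

stalemate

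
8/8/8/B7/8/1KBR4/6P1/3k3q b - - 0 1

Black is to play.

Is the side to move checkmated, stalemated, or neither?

Black to move; black king on d1.
In check: yes, from the white rook on d3.
King squares — c1: available; e1: attacked by Bc3; c2: attacked by Kb3; d2: attacked by Bc3; e2: available.
Legal moves for Black: Ke2, Kc1.
Black is in check but has 2 legal moves → neither.

neither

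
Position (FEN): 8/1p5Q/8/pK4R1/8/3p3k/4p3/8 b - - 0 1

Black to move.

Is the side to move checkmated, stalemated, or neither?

Black to move; black king on h3.
In check: yes, from the white queen on h7.
King squares — g2: attacked by Rg5; h2: attacked by Qh7; g3: attacked by Rg5; g4: attacked by Rg5; h4: attacked by Qh7.
Legal moves for Black: none.
In check with no legal moves → checkmate.

checkmate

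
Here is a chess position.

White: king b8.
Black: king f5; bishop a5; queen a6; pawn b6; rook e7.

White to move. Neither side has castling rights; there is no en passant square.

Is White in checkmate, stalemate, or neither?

White to move; white king on b8.
In check: no.
King squares — a7: attacked by Qa6; b7: attacked by Qa6; c7: attacked by Re7; a8: attacked by Qa6; c8: attacked by Qa6.
Legal moves for White: none.
Not in check and no legal moves → stalemate.

stalemate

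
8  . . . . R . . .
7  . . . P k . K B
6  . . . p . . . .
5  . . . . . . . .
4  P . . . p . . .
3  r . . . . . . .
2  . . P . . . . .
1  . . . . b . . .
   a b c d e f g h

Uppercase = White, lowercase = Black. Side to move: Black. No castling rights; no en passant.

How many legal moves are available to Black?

1

Black to move; king on e7.
In check: yes, from the white rook on e8.
Legal moves: Kxd7.
Count: 1.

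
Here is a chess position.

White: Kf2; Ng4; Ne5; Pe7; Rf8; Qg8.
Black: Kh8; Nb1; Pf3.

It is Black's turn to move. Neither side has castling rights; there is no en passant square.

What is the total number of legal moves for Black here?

Black to move; king on h8.
In check: yes, from the white queen on g8.
Legal moves: none.
Count: 0.

0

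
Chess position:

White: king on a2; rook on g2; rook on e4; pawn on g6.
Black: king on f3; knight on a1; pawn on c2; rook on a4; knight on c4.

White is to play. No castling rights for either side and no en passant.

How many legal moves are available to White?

0

White to move; king on a2.
In check: yes, from the black rook on a4.
Legal moves: none.
Count: 0.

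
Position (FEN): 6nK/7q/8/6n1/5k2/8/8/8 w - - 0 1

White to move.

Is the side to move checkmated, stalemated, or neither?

White to move; white king on h8.
In check: yes, from the black queen on h7.
King squares — g7: attacked by Qh7; h7: attacked by Ng5; g8: attacked by Qh7.
Legal moves for White: none.
In check with no legal moves → checkmate.

checkmate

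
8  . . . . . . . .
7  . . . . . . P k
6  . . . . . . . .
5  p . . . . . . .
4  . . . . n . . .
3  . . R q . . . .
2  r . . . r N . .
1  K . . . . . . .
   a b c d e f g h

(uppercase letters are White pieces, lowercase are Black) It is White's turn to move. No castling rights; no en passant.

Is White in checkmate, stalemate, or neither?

White to move; white king on a1.
In check: yes, from the black rook on a2.
King squares — b1: attacked by Qd3; a2: attacked by Re2; b2: attacked by Ra2.
Legal moves for White: none.
In check with no legal moves → checkmate.

checkmate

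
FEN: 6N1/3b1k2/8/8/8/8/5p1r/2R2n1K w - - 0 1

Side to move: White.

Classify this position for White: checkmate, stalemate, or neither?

White to move; white king on h1.
In check: yes, from the black rook on h2.
King squares — g1: attacked by Pf2; g2: attacked by Rh2; h2: attacked by Nf1.
Legal moves for White: none.
In check with no legal moves → checkmate.

checkmate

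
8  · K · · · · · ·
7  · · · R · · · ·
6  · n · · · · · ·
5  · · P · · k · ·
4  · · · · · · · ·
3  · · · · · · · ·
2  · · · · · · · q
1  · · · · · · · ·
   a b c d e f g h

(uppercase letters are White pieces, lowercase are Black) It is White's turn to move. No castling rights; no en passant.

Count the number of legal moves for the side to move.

4

White to move; king on b8.
In check: yes, from the black queen on h2.
Legal moves: Kb7, Ka7, Rc7, Rd6.
Count: 4.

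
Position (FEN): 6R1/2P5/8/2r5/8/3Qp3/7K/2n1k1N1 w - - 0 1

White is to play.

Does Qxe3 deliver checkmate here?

After Qxe3: black king on e1; in check: yes, from the white queen on e3.
Black has 3 legal replies: Kf1, Kd1, Ne2.
In check but a legal move exists → not checkmate.

no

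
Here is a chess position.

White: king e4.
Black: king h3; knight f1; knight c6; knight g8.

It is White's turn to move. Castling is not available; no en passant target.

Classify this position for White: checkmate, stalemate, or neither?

White to move; white king on e4.
In check: no.
Legal moves for White: Kf5, Kd5, Kf4, Kf3, Kd3.
White has 5 legal moves and is not in check → neither.

neither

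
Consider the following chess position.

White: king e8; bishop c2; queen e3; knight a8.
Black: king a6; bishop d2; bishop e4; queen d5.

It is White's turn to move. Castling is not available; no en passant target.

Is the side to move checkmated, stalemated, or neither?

neither

White to move; white king on e8.
In check: no.
Legal moves for White include: Kf8, Ke7, Nc7+, Nb6, Qa7+, Qh6+, Qb6#, Qg5, Qc5, Qf4, Qxe4, Qd4, Qh3, Qg3, Qf3, Qd3+, Qc3, Qb3, ... (list truncated; more exist).
White has legal moves and is not in check → neither.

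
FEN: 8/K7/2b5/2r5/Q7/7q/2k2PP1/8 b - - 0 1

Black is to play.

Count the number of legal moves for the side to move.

8

Black to move; king on c2.
In check: yes, from the white queen on a4.
Legal moves: Kd3, Kc3, Kd2, Kb2, Kc1, Kb1, Bxa4, Qb3.
Count: 8.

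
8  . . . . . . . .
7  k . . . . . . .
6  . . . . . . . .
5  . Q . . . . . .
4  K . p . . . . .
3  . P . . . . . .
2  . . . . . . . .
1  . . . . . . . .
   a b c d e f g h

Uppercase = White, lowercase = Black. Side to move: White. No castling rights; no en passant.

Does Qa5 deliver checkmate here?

After Qa5: black king on a7; in check: yes, from the white queen on a5.
Black has 2 legal replies: Kb8, Kb7.
In check but a legal move exists → not checkmate.

no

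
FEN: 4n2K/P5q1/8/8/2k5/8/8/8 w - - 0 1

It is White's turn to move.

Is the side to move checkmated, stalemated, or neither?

White to move; white king on h8.
In check: yes, from the black queen on g7.
King squares — g7: attacked by Ne8; h7: attacked by Qg7; g8: attacked by Qg7.
Legal moves for White: none.
In check with no legal moves → checkmate.

checkmate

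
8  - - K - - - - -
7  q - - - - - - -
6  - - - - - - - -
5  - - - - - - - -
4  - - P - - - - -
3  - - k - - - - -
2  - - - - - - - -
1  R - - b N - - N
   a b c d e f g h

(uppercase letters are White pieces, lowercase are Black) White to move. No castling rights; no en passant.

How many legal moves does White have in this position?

17

White to move; king on c8.
In check: no.
Legal moves: Kd8, Ng3, Nf2, Nf3, Nd3, Ng2, Nc2, Rxa7, Ra6, Ra5, Ra4, Ra3+, Ra2, Rxd1, Rc1+, Rb1, c5.
Count: 17.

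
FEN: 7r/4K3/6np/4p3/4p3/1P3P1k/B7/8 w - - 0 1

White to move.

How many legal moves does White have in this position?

White to move; king on e7.
In check: yes, from the black knight on g6.
Legal moves: Kf7, Kd7, Kf6, Ke6, Kd6.
Count: 5.

5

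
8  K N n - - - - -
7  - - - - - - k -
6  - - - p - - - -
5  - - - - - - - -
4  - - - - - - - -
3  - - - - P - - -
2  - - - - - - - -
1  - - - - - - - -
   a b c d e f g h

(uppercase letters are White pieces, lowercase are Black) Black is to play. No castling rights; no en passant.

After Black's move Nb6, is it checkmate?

no

After Nb6: white king on a8; in check: yes, from the black knight on b6.
White has 2 legal replies: Kb7, Ka7.
In check but a legal move exists → not checkmate.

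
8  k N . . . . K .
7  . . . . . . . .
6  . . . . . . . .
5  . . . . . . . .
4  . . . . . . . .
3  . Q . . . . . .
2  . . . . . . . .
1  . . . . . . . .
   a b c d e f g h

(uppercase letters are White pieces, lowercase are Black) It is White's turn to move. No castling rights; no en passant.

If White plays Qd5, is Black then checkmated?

no

After Qd5: black king on a8; in check: yes, from the white queen on d5.
Black has 2 legal replies: Kxb8, Ka7.
In check but a legal move exists → not checkmate.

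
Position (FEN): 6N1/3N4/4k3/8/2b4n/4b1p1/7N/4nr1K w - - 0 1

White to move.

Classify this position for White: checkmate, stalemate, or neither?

neither

White to move; white king on h1.
In check: yes, from the black rook on f1.
King squares — g1: attacked by Rf1; g2: attacked by Ne1; h2: own knight.
Legal moves for White: Nxf1.
White is in check but has 1 legal move → neither.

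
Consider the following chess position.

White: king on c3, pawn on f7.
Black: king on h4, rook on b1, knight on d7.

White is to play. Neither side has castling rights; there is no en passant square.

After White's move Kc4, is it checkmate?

After Kc4: black king on h4; in check: no.
Black is not in check, so this cannot be checkmate.

no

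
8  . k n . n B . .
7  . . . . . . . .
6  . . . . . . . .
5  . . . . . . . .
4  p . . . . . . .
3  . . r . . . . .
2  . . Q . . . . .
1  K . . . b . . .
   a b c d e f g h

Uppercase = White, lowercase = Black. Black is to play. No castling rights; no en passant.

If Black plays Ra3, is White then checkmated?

no

After Ra3: white king on a1; in check: yes, from the black rook on a3.
White has 4 legal replies: Kb2, Kb1, Bxa3, Qa2.
In check but a legal move exists → not checkmate.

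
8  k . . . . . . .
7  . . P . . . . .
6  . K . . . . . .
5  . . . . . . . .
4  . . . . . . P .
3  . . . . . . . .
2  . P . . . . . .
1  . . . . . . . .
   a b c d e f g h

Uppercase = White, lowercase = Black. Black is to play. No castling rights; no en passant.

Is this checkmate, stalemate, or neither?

Black to move; black king on a8.
In check: no.
King squares — a7: attacked by Kb6; b7: attacked by Kb6; b8: attacked by Pc7.
Legal moves for Black: none.
Not in check and no legal moves → stalemate.

stalemate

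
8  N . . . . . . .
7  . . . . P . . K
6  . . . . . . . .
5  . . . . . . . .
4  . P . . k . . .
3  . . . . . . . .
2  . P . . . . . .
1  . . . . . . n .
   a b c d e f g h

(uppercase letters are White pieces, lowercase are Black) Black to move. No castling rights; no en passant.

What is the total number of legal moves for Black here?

11

Black to move; king on e4.
In check: no.
Legal moves: Kf5, Ke5, Kd5, Kf4, Kd4, Kf3, Ke3, Kd3, Nh3, Nf3, Ne2.
Count: 11.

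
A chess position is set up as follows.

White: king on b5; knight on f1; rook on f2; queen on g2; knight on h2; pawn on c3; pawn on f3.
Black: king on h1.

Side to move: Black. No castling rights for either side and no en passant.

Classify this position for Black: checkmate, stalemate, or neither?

checkmate

Black to move; black king on h1.
In check: yes, from the white queen on g2.
King squares — g1: attacked by Qg2; g2: attacked by Rf2; h2: attacked by Nf1.
Legal moves for Black: none.
In check with no legal moves → checkmate.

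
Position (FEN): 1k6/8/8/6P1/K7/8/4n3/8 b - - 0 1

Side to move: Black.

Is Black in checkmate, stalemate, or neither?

neither

Black to move; black king on b8.
In check: no.
Legal moves for Black: Kc8, Ka8, Kc7, Kb7, Ka7, Nf4, Nd4, Ng3, Nc3+, Ng1, Nc1.
Black has 11 legal moves and is not in check → neither.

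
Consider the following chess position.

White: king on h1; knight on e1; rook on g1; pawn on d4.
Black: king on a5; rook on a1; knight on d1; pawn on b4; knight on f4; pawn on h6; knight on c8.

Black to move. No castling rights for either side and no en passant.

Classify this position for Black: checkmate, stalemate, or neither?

Black to move; black king on a5.
In check: no.
Legal moves for Black include: Ne7, Na7, Nd6, Nb6, Kb6, Ka6, Kb5, Ka4, Ng6, Ne6, Nh5, Nd5, Nh3, Nd3, Ng2, Ne2, Ne3, Nc3, ... (list truncated; more exist).
Black has legal moves and is not in check → neither.

neither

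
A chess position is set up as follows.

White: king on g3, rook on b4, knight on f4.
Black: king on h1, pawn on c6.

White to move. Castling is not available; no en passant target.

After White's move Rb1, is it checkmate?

yes

After Rb1: black king on h1; in check: yes, from the white rook on b1.
King squares — g1: attacked by Rb1; g2: attacked by Kg3; h2: attacked by Kg3.
Black has no legal moves → checkmate.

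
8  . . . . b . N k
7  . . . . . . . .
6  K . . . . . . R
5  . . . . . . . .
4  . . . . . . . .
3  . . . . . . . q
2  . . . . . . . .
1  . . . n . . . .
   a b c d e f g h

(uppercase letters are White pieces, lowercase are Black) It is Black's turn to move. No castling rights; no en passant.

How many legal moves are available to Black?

Black to move; king on h8.
In check: yes, from the white rook on h6.
Legal moves: Kxg8, Kg7, Qxh6+.
Count: 3.

3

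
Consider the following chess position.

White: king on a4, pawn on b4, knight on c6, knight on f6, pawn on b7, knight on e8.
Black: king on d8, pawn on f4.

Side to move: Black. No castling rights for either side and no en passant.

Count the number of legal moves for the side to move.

Black to move; king on d8.
In check: yes, from the white knight on c6.
Legal moves: none.
Count: 0.

0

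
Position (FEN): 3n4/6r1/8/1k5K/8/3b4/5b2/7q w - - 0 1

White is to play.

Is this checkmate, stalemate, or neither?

checkmate

White to move; white king on h5.
In check: yes, from the black queen on h1.
King squares — g4: attacked by Rg7; h4: attacked by Qh1; g5: attacked by Rg7; g6: attacked by Bd3; h6: attacked by Qh1.
Legal moves for White: none.
In check with no legal moves → checkmate.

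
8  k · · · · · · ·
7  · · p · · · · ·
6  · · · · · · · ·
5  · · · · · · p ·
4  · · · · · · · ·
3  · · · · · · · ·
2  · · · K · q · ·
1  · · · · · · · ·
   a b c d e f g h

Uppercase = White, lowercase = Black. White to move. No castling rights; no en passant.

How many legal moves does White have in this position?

White to move; king on d2.
In check: yes, from the black queen on f2.
Legal moves: Kd3, Kc3, Kd1, Kc1.
Count: 4.

4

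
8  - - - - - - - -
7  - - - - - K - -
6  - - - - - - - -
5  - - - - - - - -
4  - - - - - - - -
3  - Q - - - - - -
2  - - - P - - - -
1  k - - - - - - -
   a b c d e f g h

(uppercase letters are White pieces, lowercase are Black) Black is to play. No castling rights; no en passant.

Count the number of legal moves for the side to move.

Black to move; king on a1.
In check: no.
Legal moves: none.
Count: 0.

0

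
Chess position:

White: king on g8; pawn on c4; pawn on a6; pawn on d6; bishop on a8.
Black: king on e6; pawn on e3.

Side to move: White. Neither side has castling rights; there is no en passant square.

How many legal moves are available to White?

White to move; king on g8.
In check: no.
Legal moves: Kh8, Kf8, Kh7, Kg7, Bb7, Bc6, Bd5+, Be4, Bf3, Bg2, Bh1, d7, a7, c5.
Count: 14.

14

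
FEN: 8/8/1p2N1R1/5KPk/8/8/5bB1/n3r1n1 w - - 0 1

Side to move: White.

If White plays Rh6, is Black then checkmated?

yes

After Rh6: black king on h5; in check: yes, from the white rook on h6.
King squares — g4: attacked by Kf5; h4: attacked by Rh6; g5: attacked by Kf5; g6: attacked by Kf5; h6: attacked by Pg5.
Black has no legal moves → checkmate.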